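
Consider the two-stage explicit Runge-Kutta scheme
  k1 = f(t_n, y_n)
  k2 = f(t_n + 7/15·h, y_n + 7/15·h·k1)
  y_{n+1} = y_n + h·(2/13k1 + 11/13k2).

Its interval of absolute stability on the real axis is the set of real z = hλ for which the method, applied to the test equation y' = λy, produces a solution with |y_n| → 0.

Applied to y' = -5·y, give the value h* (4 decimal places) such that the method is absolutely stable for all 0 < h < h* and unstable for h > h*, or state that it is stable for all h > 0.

On y'=λy, z=hλ:
  k1=λy_n ⇒ h·k1=z·y_n;  k2=λ(1+7/15z)y_n ⇒ h·k2=z(1+7/15z)y_n
  y_{n+1}/y_n = 1 + 2/13z + 11/13z(1+7/15z) = 1 + z + 77/195z²
  Hence R(z) = 1 + z + 77/195z².

Boundary: |R(x)|=1, x<0.
x=-1.38: |R|=0.3720
R=1: x+77/195x²=0 ⇒ x=−195/77=-2.5325; min R=1−1/(4·77/195)=0.3669>−1
Confirm numerically:
  x=-2.453: |R|=0.92303 <1
  x=-2.074: |R|=0.62453 <1
  x=-1.879: |R|=0.51515 <1
  x=-1.123: |R|=0.37498 <1
  x=-3.032: |R|=1.59807 >1
  x=-2.723: |R|=1.20487 >1
Stable set (-2.5325, 0).

(-2.5325,0); λ=-5 ⇒ h* = (195/77)/5 = 0.5065.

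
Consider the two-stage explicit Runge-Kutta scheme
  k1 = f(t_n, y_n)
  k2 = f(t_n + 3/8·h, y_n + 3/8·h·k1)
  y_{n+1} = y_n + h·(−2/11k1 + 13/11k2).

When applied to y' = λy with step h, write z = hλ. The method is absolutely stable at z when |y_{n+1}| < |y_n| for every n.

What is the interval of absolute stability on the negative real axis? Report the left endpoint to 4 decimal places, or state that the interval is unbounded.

With y'=λy (z=hλ):
  k1=λy_n ⇒ h·k1=z·y_n;  k2=λ(1+3/8z)y_n ⇒ h·k2=z(1+3/8z)y_n
  y_{n+1}/y_n = 1 − 2/11z + 13/11z(1+3/8z) = 1 + z + 39/88z²
  R(z) = 1 + z + 39/88z².

Find x<0 with |R(x)|<1.
x=-1.31: |R|=0.4505
R=1: x+39/88x²=0 ⇒ x=−88/39=-2.2564; min R=1−1/(4·39/88)=0.4359>−1
Confirm numerically:
  x=-1.920: |R|=0.71375 <1
  x=-1.425: |R|=0.47494 <1
  x=-1.210: |R|=0.43886 <1
  x=-2.513: |R|=1.28577 >1
  x=-2.283: |R|=1.02690 >1
Stable set (-2.2564, 0).

(-2.2564, 0).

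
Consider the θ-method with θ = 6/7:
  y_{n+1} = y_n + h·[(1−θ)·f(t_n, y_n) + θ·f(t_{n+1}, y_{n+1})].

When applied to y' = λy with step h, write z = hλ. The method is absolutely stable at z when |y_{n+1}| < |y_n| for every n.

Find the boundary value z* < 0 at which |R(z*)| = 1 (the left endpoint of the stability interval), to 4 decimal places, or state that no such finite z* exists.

unbounded; (−∞, 0).

Set f=λy, z=hλ:
  y_{n+1} = y_n + z·[1/7·y_n + 6/7·y_{n+1}] ⇒ (1 − 6/7z)y_{n+1} = (1 + 1/7z)y_n
  Hence R(z) = (1 + 1/7z)/(1 − 6/7z).

Solve |R(x)|<1 on ℝ⁻.
x=-0.93: |R|=0.4825
x=-2: |R|=0.2632
x=-10: |R|=0.0448
x=-100: |R|=0.1532
θ=6/7≥1/2 ⇒ |1+1/7x|<|1−6/7x| ∀x<0 ⇒ interval (−∞,0).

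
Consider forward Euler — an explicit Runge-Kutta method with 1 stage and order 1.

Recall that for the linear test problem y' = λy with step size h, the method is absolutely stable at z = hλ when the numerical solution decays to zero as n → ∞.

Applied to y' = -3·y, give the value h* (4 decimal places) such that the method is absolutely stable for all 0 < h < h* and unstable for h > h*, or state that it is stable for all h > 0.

(-2.0000,0); λ=-3 ⇒ h* = 0.6667.

With y'=λy (z=hλ):
  order 1, 1-stage ⇒ R(z)=1+z
  (e.g. R(-1.54)=-0.54000, |R|=0.54000)

Solve |R(x)|<1 on ℝ⁻.
x=-1.54: |R|=0.5400
|R(-2.36)|=1.3600 |R(-1.5)|=0.5000 |R(-0.53)|=0.4700
Bisect:
  x_lo=-2.4176 |R|=1.4176  x_hi=-0.2430 |R|=0.7570
  mid=-1.33028 |R|=0.33028 →hi
  mid=-1.87393 |R|=0.87393 →hi
  mid=-2.14576 |R|=1.14576 →lo
  mid=-2.00984 |R|=1.00984 →lo
  mid=-1.94189 |R|=0.94189 →hi
  mid=-1.97587 |R|=0.97587 →hi
  mid=-1.99285 |R|=0.99285 →hi
  mid=-2.00135 |R|=1.00135 →lo
  mid=-1.99710 |R|=0.99710 →hi
  mid=-1.99923 |R|=0.99923 →hi
  ...
  [-2.00002,-1.99989] ⇒ x*=-2.0000
Stable set (-2.0000, 0).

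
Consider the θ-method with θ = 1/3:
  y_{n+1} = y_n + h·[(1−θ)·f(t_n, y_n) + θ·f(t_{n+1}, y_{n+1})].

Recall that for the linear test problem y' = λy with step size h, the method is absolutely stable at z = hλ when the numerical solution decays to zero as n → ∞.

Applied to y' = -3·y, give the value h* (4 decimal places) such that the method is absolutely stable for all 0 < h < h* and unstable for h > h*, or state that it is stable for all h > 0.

Test eqn y'=λy, z=hλ:
  y_{n+1} = y_n + z·[2/3·y_n + 1/3·y_{n+1}] ⇒ (1 − 1/3z)y_{n+1} = (1 + 2/3z)y_n
  ⇒ R(z) = (1 + 2/3z)/(1 − 1/3z).

Find x<0 with |R(x)|<1.
x=-0.51: |R|=0.5641
R=−1: 1+2/3x = −1+1/3x ⇒ -1/3x=2 ⇒ x=2/(-1/3)=-6.0000
Confirm numerically:
  x=-5.809: |R|=0.97832 <1
  x=-5.646: |R|=0.95906 <1
  x=-4.633: |R|=0.82091 <1
  x=-3.282: |R|=0.56734 <1
  x=-6.588: |R|=1.06133 >1
  x=-6.484: |R|=1.05103 >1
  x=-6.226: |R|=1.02450 >1
So |R|<1 on (-6.0000, 0).

(-6.0000,0); λ=-3 ⇒ h* = (6)/3 = 2.0000.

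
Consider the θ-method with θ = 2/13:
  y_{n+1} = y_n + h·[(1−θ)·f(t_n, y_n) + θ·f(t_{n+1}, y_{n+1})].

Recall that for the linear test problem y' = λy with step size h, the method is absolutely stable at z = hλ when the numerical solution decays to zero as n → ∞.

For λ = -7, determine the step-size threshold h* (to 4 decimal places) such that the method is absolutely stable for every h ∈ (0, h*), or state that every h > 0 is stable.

(-2.8889,0); λ=-7 ⇒ h* = (26/9)/7 = 0.4127.

Test eqn y'=λy, z=hλ:
  y_{n+1} = y_n + z·[11/13·y_n + 2/13·y_{n+1}] ⇒ (1 − 2/13z)y_{n+1} = (1 + 11/13z)y_n
  ⇒ R(z) = (1 + 11/13z)/(1 − 2/13z).

Need |R(x)|<1, x<0.
x=-1.64: |R|=0.3096
R=−1: 1+11/13x = −1+2/13x ⇒ -9/13x=2 ⇒ x=2/(-9/13)=-2.8889
Confirm numerically:
  x=-2.237: |R|=0.66424 <1
  x=-2.121: |R|=0.59918 <1
  x=-2.026: |R|=0.54457 <1
  x=-1.379: |R|=0.13764 <1
  x=-3.369: |R|=1.21892 >1
  x=-3.005: |R|=1.05497 >1
Interval (-2.8889, 0).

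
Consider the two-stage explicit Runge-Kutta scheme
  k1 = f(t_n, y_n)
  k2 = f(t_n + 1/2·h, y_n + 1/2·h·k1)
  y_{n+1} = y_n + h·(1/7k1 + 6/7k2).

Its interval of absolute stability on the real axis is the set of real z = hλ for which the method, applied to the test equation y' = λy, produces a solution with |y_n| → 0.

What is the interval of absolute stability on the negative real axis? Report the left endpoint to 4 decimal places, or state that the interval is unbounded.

z∈(-2.3333,0).

Set f=λy, z=hλ:
  k1=λy_n ⇒ h·k1=z·y_n;  k2=λ(1+1/2z)y_n ⇒ h·k2=z(1+1/2z)y_n
  y_{n+1}/y_n = 1 + 1/7z + 6/7z(1+1/2z) = 1 + z + 3/7z²
  Hence R(z) = 1 + z + 3/7z².

Need |R(x)|<1, x<0.
x=-1.48: |R|=0.4587
R=1: x+3/7x²=0 ⇒ x=−7/3=-2.3333; min R=1−1/(4·3/7)=0.4167>−1
Confirm numerically:
  x=-1.577: |R|=0.48883 <1
  x=-1.230: |R|=0.41839 <1
  x=-1.015: |R|=0.42653 <1
  x=-2.895: |R|=1.69687 >1
  x=-2.429: |R|=1.09959 >1
  x=-2.368: |R|=1.03518 >1
So |R|<1 on (-2.3333, 0).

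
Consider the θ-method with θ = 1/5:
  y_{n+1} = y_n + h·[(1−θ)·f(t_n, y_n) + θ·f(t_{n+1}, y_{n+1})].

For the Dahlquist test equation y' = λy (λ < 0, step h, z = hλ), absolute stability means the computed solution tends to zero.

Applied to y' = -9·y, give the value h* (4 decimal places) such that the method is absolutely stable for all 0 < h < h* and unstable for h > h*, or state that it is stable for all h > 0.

(-3.3333,0); λ=-9 ⇒ h* = (10/3)/9 = 0.3704.

Set f=λy, z=hλ:
  y_{n+1} = y_n + z·[4/5·y_n + 1/5·y_{n+1}] ⇒ (1 − 1/5z)y_{n+1} = (1 + 4/5z)y_n
  so R(z) = (1 + 4/5z)/(1 − 1/5z).

Find x<0 with |R(x)|<1.
x=-1.1: |R|=0.0984
R=−1: 1+4/5x = −1+1/5x ⇒ -3/5x=2 ⇒ x=2/(-3/5)=-3.3333
Confirm numerically:
  x=-2.740: |R|=0.77003 <1
  x=-1.601: |R|=0.21270 <1
  x=-1.456: |R|=0.12763 <1
  x=-3.767: |R|=1.14840 >1
  x=-3.610: |R|=1.09640 >1
  x=-3.543: |R|=1.07363 >1
Interval (-3.3333, 0).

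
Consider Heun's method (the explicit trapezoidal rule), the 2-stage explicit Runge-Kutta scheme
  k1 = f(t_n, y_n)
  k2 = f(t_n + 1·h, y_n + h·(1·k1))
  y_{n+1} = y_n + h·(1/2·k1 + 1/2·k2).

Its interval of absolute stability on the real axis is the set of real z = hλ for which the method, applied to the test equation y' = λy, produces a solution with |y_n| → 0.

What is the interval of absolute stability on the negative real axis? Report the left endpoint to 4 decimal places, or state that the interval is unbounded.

(-2.0000, 0).

Test eqn y'=λy, z=hλ:
  order 2, 2-stage ⇒ R(z)=1+z+z^2/2
  (e.g. R(-1.72)=0.75920, |R|=0.75920)

Solve |R(x)|<1 on ℝ⁻.
x=-1.72: |R|=0.7592
|R(-2.21)|=1.2320 |R(-1.71)|=0.7520 |R(-1.04)|=0.5008
Bisect:
  x_lo=-2.3065 |R|=1.3535  x_hi=-0.3183 |R|=0.7323
  mid=-1.31243 |R|=0.54881 →hi
  mid=-1.80947 |R|=0.82762 →hi
  mid=-2.05800 |R|=1.05968 →lo
  mid=-1.93373 |R|=0.93593 →hi
  mid=-1.99587 |R|=0.99587 →hi
  mid=-2.02693 |R|=1.02729 →lo
  mid=-2.01140 |R|=1.01146 →lo
  mid=-2.00363 |R|=1.00364 →lo
  mid=-1.99975 |R|=0.99975 →hi
  mid=-2.00169 |R|=1.00169 →lo
  ...
  [-2.00011,-1.99999] ⇒ x*=-2.0000
Interval (-2.0000, 0).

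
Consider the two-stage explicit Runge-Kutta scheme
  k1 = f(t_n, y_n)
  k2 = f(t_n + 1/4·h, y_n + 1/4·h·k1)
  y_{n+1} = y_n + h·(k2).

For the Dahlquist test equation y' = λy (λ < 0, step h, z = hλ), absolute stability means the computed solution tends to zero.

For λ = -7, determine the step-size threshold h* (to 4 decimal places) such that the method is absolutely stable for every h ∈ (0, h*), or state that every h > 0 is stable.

Test eqn y'=λy, z=hλ:
  k1=λy_n ⇒ h·k1=z·y_n;  k2=λ(1+1/4z)y_n ⇒ h·k2=z(1+1/4z)y_n
  y_{n+1}/y_n = 1 + z(1+1/4z) = 1 + z + 1/4z²
  ⇒ R(z) = 1 + z + 1/4z².

Find x<0 with |R(x)|<1.
x=-1.32: |R|=0.1156
R=1: x+1/4x²=0 ⇒ x=−4=-4.0000; min R=1−1/(4·1/4)=0.0000>−1
Confirm numerically:
  x=-3.895: |R|=0.89776 <1
  x=-3.046: |R|=0.27353 <1
  x=-1.834: |R|=0.00689 <1
  x=-4.449: |R|=1.49940 >1
  x=-4.349: |R|=1.37945 >1
  x=-4.027: |R|=1.02718 >1
So |R|<1 on (-4.0000, 0).

(-4.0000,0); λ=-7 ⇒ h* = (4)/7 = 0.5714.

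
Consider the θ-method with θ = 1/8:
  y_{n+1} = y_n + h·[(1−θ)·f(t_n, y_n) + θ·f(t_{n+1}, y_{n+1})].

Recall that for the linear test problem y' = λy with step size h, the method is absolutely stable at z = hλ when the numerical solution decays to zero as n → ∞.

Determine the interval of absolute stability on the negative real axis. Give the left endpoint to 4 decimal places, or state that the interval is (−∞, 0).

Test eqn y'=λy, z=hλ:
  y_{n+1} = y_n + z·[7/8·y_n + 1/8·y_{n+1}] ⇒ (1 − 1/8z)y_{n+1} = (1 + 7/8z)y_n
  so R(z) = (1 + 7/8z)/(1 − 1/8z).

Find x<0 with |R(x)|<1.
x=-1: |R|=0.1111
R=−1: 1+7/8x = −1+1/8x ⇒ -3/4x=2 ⇒ x=2/(-3/4)=-2.6667
Confirm numerically:
  x=-2.109: |R|=0.66901 <1
  x=-1.776: |R|=0.45336 <1
  x=-1.300: |R|=0.11828 <1
  x=-3.193: |R|=1.28214 >1
  x=-3.037: |R|=1.20132 >1
  x=-2.951: |R|=1.15578 >1
Stable set (-2.6667, 0).

(-2.6667, 0).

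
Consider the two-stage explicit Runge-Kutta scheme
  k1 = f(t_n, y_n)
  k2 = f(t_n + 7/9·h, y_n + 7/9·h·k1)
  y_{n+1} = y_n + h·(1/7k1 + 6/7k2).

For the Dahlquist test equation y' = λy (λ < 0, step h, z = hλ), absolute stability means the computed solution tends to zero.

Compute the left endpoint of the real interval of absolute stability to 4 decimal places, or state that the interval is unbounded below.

z* = -1.5000.

With y'=λy (z=hλ):
  k1=λy_n ⇒ h·k1=z·y_n;  k2=λ(1+7/9z)y_n ⇒ h·k2=z(1+7/9z)y_n
  y_{n+1}/y_n = 1 + 1/7z + 6/7z(1+7/9z) = 1 + z + 2/3z²
  R(z) = 1 + z + 2/3z².

Need |R(x)|<1, x<0.
x=-0.69: |R|=0.6274
R=1: x+2/3x²=0 ⇒ x=−3/2=-1.5000; min R=1−1/(4·2/3)=0.6250>−1
Confirm numerically:
  x=-1.336: |R|=0.85393 <1
  x=-1.172: |R|=0.74372 <1
  x=-1.166: |R|=0.74037 <1
  x=-0.916: |R|=0.64337 <1
  x=-1.950: |R|=1.58500 >1
  x=-1.855: |R|=1.43902 >1
  x=-1.819: |R|=1.38684 >1
Stable set (-1.5000, 0).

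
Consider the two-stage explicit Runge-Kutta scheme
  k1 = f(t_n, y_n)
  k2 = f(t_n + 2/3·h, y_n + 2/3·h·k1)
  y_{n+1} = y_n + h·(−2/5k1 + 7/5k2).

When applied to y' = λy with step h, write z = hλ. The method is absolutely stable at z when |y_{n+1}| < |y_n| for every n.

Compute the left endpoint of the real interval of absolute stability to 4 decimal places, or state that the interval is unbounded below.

On y'=λy, z=hλ:
  k1=λy_n ⇒ h·k1=z·y_n;  k2=λ(1+2/3z)y_n ⇒ h·k2=z(1+2/3z)y_n
  y_{n+1}/y_n = 1 − 2/5z + 7/5z(1+2/3z) = 1 + z + 14/15z²
  so R(z) = 1 + z + 14/15z².

Need |R(x)|<1, x<0.
x=-1.31: |R|=1.2917
R=1: x+14/15x²=0 ⇒ x=−15/14=-1.0714; min R=1−1/(4·14/15)=0.7321>−1
Confirm numerically:
  x=-1.037: |R|=0.96668 <1
  x=-0.925: |R|=0.87358 <1
  x=-0.652: |R|=0.74476 <1
  x=-0.523: |R|=0.73229 <1
  x=-1.579: |R|=1.74802 >1
  x=-1.328: |R|=1.31801 >1
  x=-1.192: |R|=1.13414 >1
So |R|<1 on (-1.0714, 0).

left endpoint -1.0714.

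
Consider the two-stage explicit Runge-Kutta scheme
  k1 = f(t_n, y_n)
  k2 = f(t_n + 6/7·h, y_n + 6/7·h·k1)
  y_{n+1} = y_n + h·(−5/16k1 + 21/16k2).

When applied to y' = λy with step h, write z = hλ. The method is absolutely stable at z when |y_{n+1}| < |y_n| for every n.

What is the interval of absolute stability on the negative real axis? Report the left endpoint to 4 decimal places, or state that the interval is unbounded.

Set f=λy, z=hλ:
  k1=λy_n ⇒ h·k1=z·y_n;  k2=λ(1+6/7z)y_n ⇒ h·k2=z(1+6/7z)y_n
  y_{n+1}/y_n = 1 − 5/16z + 21/16z(1+6/7z) = 1 + z + 9/8z²
  Hence R(z) = 1 + z + 9/8z².

Boundary: |R(x)|=1, x<0.
x=-1.79: |R|=2.8146
R=1: x+9/8x²=0 ⇒ x=−8/9=-0.8889; min R=1−1/(4·9/8)=0.7778>−1
Confirm numerically:
  x=-0.815: |R|=0.93225 <1
  x=-0.748: |R|=0.88144 <1
  x=-0.731: |R|=0.87016 <1
  x=-0.363: |R|=0.78524 <1
  x=-1.387: |R|=1.77724 >1
  x=-1.243: |R|=1.49518 >1
  x=-1.081: |R|=1.23363 >1
So |R|<1 on (-0.8889, 0).

z∈(-0.8889,0).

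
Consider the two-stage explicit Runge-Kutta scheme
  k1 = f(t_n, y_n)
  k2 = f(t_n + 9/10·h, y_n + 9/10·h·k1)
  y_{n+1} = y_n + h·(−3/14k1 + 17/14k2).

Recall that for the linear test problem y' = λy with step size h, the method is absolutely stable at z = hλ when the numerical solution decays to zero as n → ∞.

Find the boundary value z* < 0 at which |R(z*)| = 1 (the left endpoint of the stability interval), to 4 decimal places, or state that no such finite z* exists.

z* = -0.9150.

Test eqn y'=λy, z=hλ:
  k1=λy_n ⇒ h·k1=z·y_n;  k2=λ(1+9/10z)y_n ⇒ h·k2=z(1+9/10z)y_n
  y_{n+1}/y_n = 1 − 3/14z + 17/14z(1+9/10z) = 1 + z + 153/140z²
  R(z) = 1 + z + 153/140z².

Boundary: |R(x)|=1, x<0.
x=-0.47: |R|=0.7714
R=1: x+153/140x²=0 ⇒ x=−140/153=-0.9150; min R=1−1/(4·153/140)=0.7712>−1
Confirm numerically:
  x=-0.732: |R|=0.85358 <1
  x=-0.581: |R|=0.78791 <1
  x=-0.455: |R|=0.77125 <1
  x=-1.083: |R|=1.19880 >1
  x=-1.044: |R|=1.14714 >1
  x=-0.966: |R|=1.05381 >1
Interval (-0.9150, 0).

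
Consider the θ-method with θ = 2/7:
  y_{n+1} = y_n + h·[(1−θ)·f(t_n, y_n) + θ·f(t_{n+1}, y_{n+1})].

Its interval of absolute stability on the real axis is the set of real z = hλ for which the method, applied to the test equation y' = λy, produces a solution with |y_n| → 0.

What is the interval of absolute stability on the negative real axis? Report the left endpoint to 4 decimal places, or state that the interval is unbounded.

Set f=λy, z=hλ:
  y_{n+1} = y_n + z·[5/7·y_n + 2/7·y_{n+1}] ⇒ (1 − 2/7z)y_{n+1} = (1 + 5/7z)y_n
  R(z) = (1 + 5/7z)/(1 − 2/7z).

Solve |R(x)|<1 on ℝ⁻.
x=-0.66: |R|=0.4447
R=−1: 1+5/7x = −1+2/7x ⇒ -3/7x=2 ⇒ x=2/(-3/7)=-4.6667
Confirm numerically:
  x=-4.241: |R|=0.91752 <1
  x=-4.024: |R|=0.87188 <1
  x=-3.424: |R|=0.73079 <1
  x=-2.239: |R|=0.36548 <1
  x=-5.068: |R|=1.07026 >1
  x=-5.031: |R|=1.06406 >1
Interval (-4.6667, 0).

(-4.6667, 0).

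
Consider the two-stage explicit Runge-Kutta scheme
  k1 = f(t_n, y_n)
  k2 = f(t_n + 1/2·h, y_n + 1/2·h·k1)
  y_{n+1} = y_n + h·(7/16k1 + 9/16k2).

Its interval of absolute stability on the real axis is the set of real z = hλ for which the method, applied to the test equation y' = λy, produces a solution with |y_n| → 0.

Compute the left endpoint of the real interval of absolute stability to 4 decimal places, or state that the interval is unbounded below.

left endpoint -3.5556.

On y'=λy, z=hλ:
  k1=λy_n ⇒ h·k1=z·y_n;  k2=λ(1+1/2z)y_n ⇒ h·k2=z(1+1/2z)y_n
  y_{n+1}/y_n = 1 + 7/16z + 9/16z(1+1/2z) = 1 + z + 9/32z²
  Hence R(z) = 1 + z + 9/32z².

Solve |R(x)|<1 on ℝ⁻.
x=-1.13: |R|=0.2291
R=1: x+9/32x²=0 ⇒ x=−32/9=-3.5556; min R=1−1/(4·9/32)=0.1111>−1
Confirm numerically:
  x=-2.604: |R|=0.30310 <1
  x=-1.784: |R|=0.11112 <1
  x=-1.658: |R|=0.11515 <1
  x=-4.027: |R|=1.53396 >1
  x=-4.005: |R|=1.50626 >1
  x=-3.956: |R|=1.44554 >1
So |R|<1 on (-3.5556, 0).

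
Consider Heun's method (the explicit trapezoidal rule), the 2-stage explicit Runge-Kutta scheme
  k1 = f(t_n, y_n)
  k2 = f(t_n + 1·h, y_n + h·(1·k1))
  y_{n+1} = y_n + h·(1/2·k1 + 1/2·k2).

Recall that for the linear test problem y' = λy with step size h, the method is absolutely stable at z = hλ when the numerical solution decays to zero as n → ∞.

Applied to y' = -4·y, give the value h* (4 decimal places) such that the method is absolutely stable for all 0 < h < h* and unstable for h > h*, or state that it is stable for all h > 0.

On y'=λy, z=hλ:
  order 2, 2-stage ⇒ R(z)=1+z+z^2/2
  (e.g. R(-1.13)=0.50845, |R|=0.50845)

Need |R(x)|<1, x<0.
x=-1.13: |R|=0.5085
|R(-2.21)|=1.2320 |R(-1.08)|=0.5032 |R(-0.9)|=0.5050
Bisect:
  x_lo=-2.6161 |R|=1.8059  x_hi=-0.1506 |R|=0.8607
  mid=-1.38335 |R|=0.57348 →hi
  mid=-1.99971 |R|=0.99971 →hi
  mid=-2.30790 |R|=1.35530 →lo
  mid=-2.15380 |R|=1.16563 →lo
  mid=-2.07676 |R|=1.07970 →lo
  mid=-2.03824 |R|=1.03897 →lo
  mid=-2.01897 |R|=1.01915 →lo
  ...
  [-2.00001,-1.99986] ⇒ x*=-2.0000
Interval (-2.0000, 0).

(-2.0000,0); λ=-4 ⇒ h* = 0.5000.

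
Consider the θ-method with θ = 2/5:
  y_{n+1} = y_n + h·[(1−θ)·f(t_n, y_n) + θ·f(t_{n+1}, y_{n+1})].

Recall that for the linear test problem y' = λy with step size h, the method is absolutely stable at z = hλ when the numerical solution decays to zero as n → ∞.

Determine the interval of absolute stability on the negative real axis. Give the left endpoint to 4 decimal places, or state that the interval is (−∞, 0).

With y'=λy (z=hλ):
  y_{n+1} = y_n + z·[3/5·y_n + 2/5·y_{n+1}] ⇒ (1 − 2/5z)y_{n+1} = (1 + 3/5z)y_n
  R(z) = (1 + 3/5z)/(1 − 2/5z).

Solve |R(x)|<1 on ℝ⁻.
x=-1.31: |R|=0.1404
R=−1: 1+3/5x = −1+2/5x ⇒ -1/5x=2 ⇒ x=2/(-1/5)=-10.0000
Confirm numerically:
  x=-8.704: |R|=0.94216 <1
  x=-7.240: |R|=0.85832 <1
  x=-6.836: |R|=0.83055 <1
  x=-6.608: |R|=0.81379 <1
  x=-10.215: |R|=1.00845 >1
  x=-10.045: |R|=1.00179 >1
Interval (-10.0000, 0).

z∈(-10.0000,0).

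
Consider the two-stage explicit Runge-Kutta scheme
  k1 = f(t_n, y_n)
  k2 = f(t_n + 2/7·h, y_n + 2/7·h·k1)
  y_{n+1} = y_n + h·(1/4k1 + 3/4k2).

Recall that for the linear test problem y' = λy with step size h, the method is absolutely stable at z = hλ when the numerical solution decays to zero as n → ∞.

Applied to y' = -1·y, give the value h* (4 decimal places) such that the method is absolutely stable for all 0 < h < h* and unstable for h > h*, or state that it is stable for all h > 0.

Test eqn y'=λy, z=hλ:
  k1=λy_n ⇒ h·k1=z·y_n;  k2=λ(1+2/7z)y_n ⇒ h·k2=z(1+2/7z)y_n
  y_{n+1}/y_n = 1 + 1/4z + 3/4z(1+2/7z) = 1 + z + 3/14z²
  so R(z) = 1 + z + 3/14z².

Solve |R(x)|<1 on ℝ⁻.
x=-1.1: |R|=0.1593
R=1: x+3/14x²=0 ⇒ x=−14/3=-4.6667; min R=1−1/(4·3/14)=-0.1667>−1
Confirm numerically:
  x=-4.411: |R|=0.75834 <1
  x=-4.352: |R|=0.70655 <1
  x=-3.010: |R|=0.06855 <1
  x=-1.936: |R|=0.13284 <1
  x=-5.222: |R|=1.62142 >1
  x=-5.121: |R|=1.49857 >1
  x=-4.712: |R|=1.04577 >1
Interval (-4.6667, 0).

(-4.6667,0); λ=-1 ⇒ h* = (14/3)/1 = 4.6667.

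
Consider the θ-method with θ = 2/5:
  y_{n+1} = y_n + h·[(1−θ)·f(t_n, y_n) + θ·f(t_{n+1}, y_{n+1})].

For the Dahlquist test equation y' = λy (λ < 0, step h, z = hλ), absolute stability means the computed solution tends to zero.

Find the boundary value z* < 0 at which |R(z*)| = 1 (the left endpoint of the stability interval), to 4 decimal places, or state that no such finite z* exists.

z* = -10.0000.

Set f=λy, z=hλ:
  y_{n+1} = y_n + z·[3/5·y_n + 2/5·y_{n+1}] ⇒ (1 − 2/5z)y_{n+1} = (1 + 3/5z)y_n
  R(z) = (1 + 3/5z)/(1 − 2/5z).

Find x<0 with |R(x)|<1.
x=-1.34: |R|=0.1276
R=−1: 1+3/5x = −1+2/5x ⇒ -1/5x=2 ⇒ x=2/(-1/5)=-10.0000
Confirm numerically:
  x=-9.289: |R|=0.96984 <1
  x=-5.324: |R|=0.70118 <1
  x=-5.080: |R|=0.67546 <1
  x=-4.017: |R|=0.54097 <1
  x=-10.597: |R|=1.02279 >1
  x=-10.043: |R|=1.00171 >1
Interval (-10.0000, 0).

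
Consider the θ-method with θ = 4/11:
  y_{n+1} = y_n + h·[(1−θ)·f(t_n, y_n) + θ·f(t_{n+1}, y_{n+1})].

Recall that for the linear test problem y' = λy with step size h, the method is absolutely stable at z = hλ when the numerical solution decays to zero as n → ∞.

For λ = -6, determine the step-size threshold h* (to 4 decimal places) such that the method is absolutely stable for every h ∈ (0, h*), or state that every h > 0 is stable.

(-7.3333,0); λ=-6 ⇒ h* = (22/3)/6 = 1.2222.

On y'=λy, z=hλ:
  y_{n+1} = y_n + z·[7/11·y_n + 4/11·y_{n+1}] ⇒ (1 − 4/11z)y_{n+1} = (1 + 7/11z)y_n
  ⇒ R(z) = (1 + 7/11z)/(1 − 4/11z).

Boundary: |R(x)|=1, x<0.
x=-0.69: |R|=0.4484
R=−1: 1+7/11x = −1+4/11x ⇒ -3/11x=2 ⇒ x=2/(-3/11)=-7.3333
Confirm numerically:
  x=-6.668: |R|=0.94702 <1
  x=-6.220: |R|=0.90691 <1
  x=-4.428: |R|=0.69643 <1
  x=-7.825: |R|=1.03487 >1
  x=-7.785: |R|=1.03215 >1
  x=-7.477: |R|=1.01054 >1
Stable set (-7.3333, 0).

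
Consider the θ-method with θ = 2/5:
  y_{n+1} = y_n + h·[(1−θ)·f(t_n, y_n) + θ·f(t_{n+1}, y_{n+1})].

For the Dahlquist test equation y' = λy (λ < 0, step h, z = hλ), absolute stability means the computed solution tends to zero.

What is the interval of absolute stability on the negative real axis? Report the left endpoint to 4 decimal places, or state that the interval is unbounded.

(-10.0000, 0).

Set f=λy, z=hλ:
  y_{n+1} = y_n + z·[3/5·y_n + 2/5·y_{n+1}] ⇒ (1 − 2/5z)y_{n+1} = (1 + 3/5z)y_n
  so R(z) = (1 + 3/5z)/(1 − 2/5z).

Solve |R(x)|<1 on ℝ⁻.
x=-0.62: |R|=0.5032
R=−1: 1+3/5x = −1+2/5x ⇒ -1/5x=2 ⇒ x=2/(-1/5)=-10.0000
Confirm numerically:
  x=-9.711: |R|=0.98817 <1
  x=-7.264: |R|=0.85989 <1
  x=-7.005: |R|=0.84245 <1
  x=-6.535: |R|=0.80825 <1
  x=-10.476: |R|=1.01834 >1
  x=-10.380: |R|=1.01475 >1
Interval (-10.0000, 0).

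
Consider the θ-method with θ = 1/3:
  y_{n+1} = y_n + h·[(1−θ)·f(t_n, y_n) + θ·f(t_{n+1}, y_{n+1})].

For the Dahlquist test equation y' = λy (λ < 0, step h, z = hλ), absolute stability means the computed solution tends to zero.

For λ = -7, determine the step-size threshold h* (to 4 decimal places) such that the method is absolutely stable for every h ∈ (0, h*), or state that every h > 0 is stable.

(-6.0000,0); λ=-7 ⇒ h* = (6)/7 = 0.8571.

With y'=λy (z=hλ):
  y_{n+1} = y_n + z·[2/3·y_n + 1/3·y_{n+1}] ⇒ (1 − 1/3z)y_{n+1} = (1 + 2/3z)y_n
  Hence R(z) = (1 + 2/3z)/(1 − 1/3z).

Solve |R(x)|<1 on ℝ⁻.
x=-1.41: |R|=0.0408
R=−1: 1+2/3x = −1+1/3x ⇒ -1/3x=2 ⇒ x=2/(-1/3)=-6.0000
Confirm numerically:
  x=-3.678: |R|=0.65229 <1
  x=-3.333: |R|=0.57887 <1
  x=-3.026: |R|=0.50647 <1
  x=-2.455: |R|=0.35014 <1
  x=-6.585: |R|=1.06103 >1
  x=-6.559: |R|=1.05848 >1
  x=-6.295: |R|=1.03174 >1
Interval (-6.0000, 0).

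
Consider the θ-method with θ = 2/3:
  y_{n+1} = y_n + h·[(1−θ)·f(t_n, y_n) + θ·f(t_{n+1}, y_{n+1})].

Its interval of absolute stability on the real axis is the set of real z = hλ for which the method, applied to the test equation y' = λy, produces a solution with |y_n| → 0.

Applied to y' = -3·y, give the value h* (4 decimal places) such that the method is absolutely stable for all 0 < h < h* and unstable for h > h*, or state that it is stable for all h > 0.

unbounded; (−∞, 0). Any h>0 works for λ=-3.

With y'=λy (z=hλ):
  y_{n+1} = y_n + z·[1/3·y_n + 2/3·y_{n+1}] ⇒ (1 − 2/3z)y_{n+1} = (1 + 1/3z)y_n
  Hence R(z) = (1 + 1/3z)/(1 − 2/3z).

Find x<0 with |R(x)|<1.
x=-0.45: |R|=0.6538
x=-2: |R|=0.1429
x=-10: |R|=0.3043
x=-100: |R|=0.4778
θ=2/3≥1/2 ⇒ |1+1/3x|<|1−2/3x| ∀x<0 ⇒ interval (−∞,0).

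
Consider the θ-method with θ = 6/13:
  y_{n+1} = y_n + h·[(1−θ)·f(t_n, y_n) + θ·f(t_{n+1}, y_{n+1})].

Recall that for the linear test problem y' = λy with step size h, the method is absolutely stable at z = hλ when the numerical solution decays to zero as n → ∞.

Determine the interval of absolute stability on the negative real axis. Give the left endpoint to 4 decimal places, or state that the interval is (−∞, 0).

(-26.0000, 0).

With y'=λy (z=hλ):
  y_{n+1} = y_n + z·[7/13·y_n + 6/13·y_{n+1}] ⇒ (1 − 6/13z)y_{n+1} = (1 + 7/13z)y_n
  ⇒ R(z) = (1 + 7/13z)/(1 − 6/13z).

Need |R(x)|<1, x<0.
x=-1.5: |R|=0.1136
R=−1: 1+7/13x = −1+6/13x ⇒ -1/13x=2 ⇒ x=2/(-1/13)=-26.0000
Confirm numerically:
  x=-17.051: |R|=0.92239 <1
  x=-14.414: |R|=0.88354 <1
  x=-13.806: |R|=0.87276 <1
  x=-26.533: |R|=1.00310 >1
  x=-26.225: |R|=1.00132 >1
  x=-26.214: |R|=1.00126 >1
Interval (-26.0000, 0).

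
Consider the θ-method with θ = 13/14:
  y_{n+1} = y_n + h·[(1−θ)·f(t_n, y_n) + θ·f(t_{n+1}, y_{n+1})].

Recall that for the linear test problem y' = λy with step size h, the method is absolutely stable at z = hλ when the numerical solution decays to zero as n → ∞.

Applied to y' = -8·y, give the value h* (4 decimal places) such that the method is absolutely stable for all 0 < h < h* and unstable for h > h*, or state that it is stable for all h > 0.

With y'=λy (z=hλ):
  y_{n+1} = y_n + z·[1/14·y_n + 13/14·y_{n+1}] ⇒ (1 − 13/14z)y_{n+1} = (1 + 1/14z)y_n
  ⇒ R(z) = (1 + 1/14z)/(1 − 13/14z).

Boundary: |R(x)|=1, x<0.
x=-0.57: |R|=0.6273
x=-2: |R|=0.3000
x=-10: |R|=0.0278
x=-100: |R|=0.0654
θ=13/14≥1/2 ⇒ |1+1/14x|<|1−13/14x| ∀x<0 ⇒ interval (−∞,0).

unbounded; (−∞, 0). Any h>0 works for λ=-8.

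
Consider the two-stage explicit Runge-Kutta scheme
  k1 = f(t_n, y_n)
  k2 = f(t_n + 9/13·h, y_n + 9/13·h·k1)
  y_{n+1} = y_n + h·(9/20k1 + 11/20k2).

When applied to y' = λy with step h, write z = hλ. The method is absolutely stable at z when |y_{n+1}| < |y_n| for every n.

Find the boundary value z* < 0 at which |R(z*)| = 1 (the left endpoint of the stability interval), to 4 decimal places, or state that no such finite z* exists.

z* = -2.6263.

Set f=λy, z=hλ:
  k1=λy_n ⇒ h·k1=z·y_n;  k2=λ(1+9/13z)y_n ⇒ h·k2=z(1+9/13z)y_n
  y_{n+1}/y_n = 1 + 9/20z + 11/20z(1+9/13z) = 1 + z + 99/260z²
  ⇒ R(z) = 1 + z + 99/260z².

Solve |R(x)|<1 on ℝ⁻.
x=-1.2: |R|=0.3483
R=1: x+99/260x²=0 ⇒ x=−260/99=-2.6263; min R=1−1/(4·99/260)=0.3434>−1
Confirm numerically:
  x=-2.509: |R|=0.88797 <1
  x=-2.402: |R|=0.79489 <1
  x=-1.965: |R|=0.50524 <1
  x=-1.183: |R|=0.34988 <1
  x=-3.153: |R|=1.63238 >1
  x=-2.972: |R|=1.39125 >1
  x=-2.794: |R|=1.17845 >1
Stable set (-2.6263, 0).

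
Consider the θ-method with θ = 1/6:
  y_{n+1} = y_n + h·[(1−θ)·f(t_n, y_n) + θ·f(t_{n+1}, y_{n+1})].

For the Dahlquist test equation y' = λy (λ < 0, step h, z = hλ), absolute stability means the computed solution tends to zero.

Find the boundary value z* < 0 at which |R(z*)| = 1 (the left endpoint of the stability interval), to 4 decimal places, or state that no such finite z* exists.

left endpoint -3.0000.

On y'=λy, z=hλ:
  y_{n+1} = y_n + z·[5/6·y_n + 1/6·y_{n+1}] ⇒ (1 − 1/6z)y_{n+1} = (1 + 5/6z)y_n
  Hence R(z) = (1 + 5/6z)/(1 − 1/6z).

Solve |R(x)|<1 on ℝ⁻.
x=-1.49: |R|=0.1936
R=−1: 1+5/6x = −1+1/6x ⇒ -2/3x=2 ⇒ x=2/(-2/3)=-3.0000
Confirm numerically:
  x=-2.860: |R|=0.93679 <1
  x=-2.597: |R|=0.81249 <1
  x=-1.661: |R|=0.30087 <1
  x=-1.619: |R|=0.27497 <1
  x=-3.563: |R|=1.23549 >1
  x=-3.158: |R|=1.06901 >1
Interval (-3.0000, 0).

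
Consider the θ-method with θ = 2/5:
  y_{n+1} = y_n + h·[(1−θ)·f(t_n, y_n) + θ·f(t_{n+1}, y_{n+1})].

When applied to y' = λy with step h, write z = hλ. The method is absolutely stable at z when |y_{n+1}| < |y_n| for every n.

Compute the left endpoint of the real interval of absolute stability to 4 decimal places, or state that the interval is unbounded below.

left endpoint -10.0000.

On y'=λy, z=hλ:
  y_{n+1} = y_n + z·[3/5·y_n + 2/5·y_{n+1}] ⇒ (1 − 2/5z)y_{n+1} = (1 + 3/5z)y_n
  so R(z) = (1 + 3/5z)/(1 − 2/5z).

Find x<0 with |R(x)|<1.
x=-0.31: |R|=0.7242
R=−1: 1+3/5x = −1+2/5x ⇒ -1/5x=2 ⇒ x=2/(-1/5)=-10.0000
Confirm numerically:
  x=-9.839: |R|=0.99348 <1
  x=-8.131: |R|=0.91210 <1
  x=-4.114: |R|=0.55503 <1
  x=-10.549: |R|=1.02104 >1
  x=-10.454: |R|=1.01752 >1
  x=-10.279: |R|=1.01092 >1
Interval (-10.0000, 0).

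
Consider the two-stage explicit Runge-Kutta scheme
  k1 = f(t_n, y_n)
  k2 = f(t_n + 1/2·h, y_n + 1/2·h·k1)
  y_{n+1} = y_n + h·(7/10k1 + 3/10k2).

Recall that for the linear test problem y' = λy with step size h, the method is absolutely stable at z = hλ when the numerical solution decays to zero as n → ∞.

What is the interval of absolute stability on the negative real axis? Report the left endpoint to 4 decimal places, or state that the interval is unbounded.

(-6.6667, 0).

Test eqn y'=λy, z=hλ:
  k1=λy_n ⇒ h·k1=z·y_n;  k2=λ(1+1/2z)y_n ⇒ h·k2=z(1+1/2z)y_n
  y_{n+1}/y_n = 1 + 7/10z + 3/10z(1+1/2z) = 1 + z + 3/20z²
  R(z) = 1 + z + 3/20z².

Boundary: |R(x)|=1, x<0.
x=-1: |R|=0.1500
R=1: x+3/20x²=0 ⇒ x=−20/3=-6.6667; min R=1−1/(4·3/20)=-0.6667>−1
Confirm numerically:
  x=-6.551: |R|=0.88634 <1
  x=-5.598: |R|=0.10264 <1
  x=-3.300: |R|=0.66650 <1
  x=-6.898: |R|=1.23936 >1
  x=-6.879: |R|=1.21910 >1
Interval (-6.6667, 0).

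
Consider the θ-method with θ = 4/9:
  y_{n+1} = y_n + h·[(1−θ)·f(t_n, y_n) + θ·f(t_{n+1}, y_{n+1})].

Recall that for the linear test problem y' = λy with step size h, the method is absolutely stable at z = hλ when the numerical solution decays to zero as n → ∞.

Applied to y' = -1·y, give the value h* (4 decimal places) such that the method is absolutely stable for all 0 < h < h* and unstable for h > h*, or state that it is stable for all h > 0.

On y'=λy, z=hλ:
  y_{n+1} = y_n + z·[5/9·y_n + 4/9·y_{n+1}] ⇒ (1 − 4/9z)y_{n+1} = (1 + 5/9z)y_n
  R(z) = (1 + 5/9z)/(1 − 4/9z).

Find x<0 with |R(x)|<1.
x=-1.59: |R|=0.0684
R=−1: 1+5/9x = −1+4/9x ⇒ -1/9x=2 ⇒ x=2/(-1/9)=-18.0000
Confirm numerically:
  x=-17.039: |R|=0.98754 <1
  x=-10.660: |R|=0.85786 <1
  x=-9.700: |R|=0.82636 <1
  x=-9.344: |R|=0.81335 <1
  x=-18.565: |R|=1.00679 >1
  x=-18.386: |R|=1.00468 >1
  x=-18.160: |R|=1.00196 >1
Interval (-18.0000, 0).

(-18.0000,0); λ=-1 ⇒ h* = (18)/1 = 18.0000.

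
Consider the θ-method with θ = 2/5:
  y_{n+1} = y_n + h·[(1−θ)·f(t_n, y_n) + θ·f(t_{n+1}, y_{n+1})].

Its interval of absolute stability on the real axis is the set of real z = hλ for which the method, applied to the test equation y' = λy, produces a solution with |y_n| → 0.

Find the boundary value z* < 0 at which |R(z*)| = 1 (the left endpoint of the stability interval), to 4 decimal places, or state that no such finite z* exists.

left endpoint -10.0000.

Set f=λy, z=hλ:
  y_{n+1} = y_n + z·[3/5·y_n + 2/5·y_{n+1}] ⇒ (1 − 2/5z)y_{n+1} = (1 + 3/5z)y_n
  Hence R(z) = (1 + 3/5z)/(1 − 2/5z).

Find x<0 with |R(x)|<1.
x=-0.76: |R|=0.4172
R=−1: 1+3/5x = −1+2/5x ⇒ -1/5x=2 ⇒ x=2/(-1/5)=-10.0000
Confirm numerically:
  x=-9.394: |R|=0.97452 <1
  x=-8.795: |R|=0.94666 <1
  x=-4.542: |R|=0.61247 <1
  x=-10.548: |R|=1.02100 >1
  x=-10.492: |R|=1.01893 >1
So |R|<1 on (-10.0000, 0).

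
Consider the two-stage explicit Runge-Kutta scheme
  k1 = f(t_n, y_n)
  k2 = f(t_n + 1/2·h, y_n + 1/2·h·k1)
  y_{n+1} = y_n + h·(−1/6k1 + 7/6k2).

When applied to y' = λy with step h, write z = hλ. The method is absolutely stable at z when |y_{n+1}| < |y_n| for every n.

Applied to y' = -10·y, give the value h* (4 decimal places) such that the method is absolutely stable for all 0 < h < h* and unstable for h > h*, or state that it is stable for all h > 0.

(-1.7143,0); λ=-10 ⇒ h* = (12/7)/10 = 0.1714.

Test eqn y'=λy, z=hλ:
  k1=λy_n ⇒ h·k1=z·y_n;  k2=λ(1+1/2z)y_n ⇒ h·k2=z(1+1/2z)y_n
  y_{n+1}/y_n = 1 − 1/6z + 7/6z(1+1/2z) = 1 + z + 7/12z²
  ⇒ R(z) = 1 + z + 7/12z².

Need |R(x)|<1, x<0.
x=-1.17: |R|=0.6285
R=1: x+7/12x²=0 ⇒ x=−12/7=-1.7143; min R=1−1/(4·7/12)=0.5714>−1
Confirm numerically:
  x=-1.553: |R|=0.85389 <1
  x=-1.081: |R|=0.60066 <1
  x=-0.908: |R|=0.57294 <1
  x=-0.881: |R|=0.57176 <1
  x=-2.117: |R|=1.49732 >1
  x=-2.103: |R|=1.47686 >1
Interval (-1.7143, 0).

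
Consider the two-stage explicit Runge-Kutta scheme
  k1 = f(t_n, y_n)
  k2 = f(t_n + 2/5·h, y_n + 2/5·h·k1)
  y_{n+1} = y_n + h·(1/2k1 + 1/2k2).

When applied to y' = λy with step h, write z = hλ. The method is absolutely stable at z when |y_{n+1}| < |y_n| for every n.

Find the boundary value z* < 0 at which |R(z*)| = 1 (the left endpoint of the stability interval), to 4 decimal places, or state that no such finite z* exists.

z* = -5.0000.

With y'=λy (z=hλ):
  k1=λy_n ⇒ h·k1=z·y_n;  k2=λ(1+2/5z)y_n ⇒ h·k2=z(1+2/5z)y_n
  y_{n+1}/y_n = 1 + 1/2z + 1/2z(1+2/5z) = 1 + z + 1/5z²
  so R(z) = 1 + z + 1/5z².

Solve |R(x)|<1 on ℝ⁻.
x=-1.76: |R|=0.1405
R=1: x+1/5x²=0 ⇒ x=−5=-5.0000; min R=1−1/(4·1/5)=-0.2500>−1
Confirm numerically:
  x=-4.662: |R|=0.68485 <1
  x=-3.002: |R|=0.19960 <1
  x=-2.337: |R|=0.24469 <1
  x=-5.364: |R|=1.39050 >1
  x=-5.323: |R|=1.34387 >1
  x=-5.151: |R|=1.15556 >1
Stable set (-5.0000, 0).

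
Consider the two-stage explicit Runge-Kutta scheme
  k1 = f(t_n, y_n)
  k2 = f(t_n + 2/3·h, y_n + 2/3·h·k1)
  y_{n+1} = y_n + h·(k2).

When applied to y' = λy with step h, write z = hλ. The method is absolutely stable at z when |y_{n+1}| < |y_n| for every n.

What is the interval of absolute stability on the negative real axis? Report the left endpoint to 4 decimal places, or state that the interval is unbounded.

With y'=λy (z=hλ):
  k1=λy_n ⇒ h·k1=z·y_n;  k2=λ(1+2/3z)y_n ⇒ h·k2=z(1+2/3z)y_n
  y_{n+1}/y_n = 1 + z(1+2/3z) = 1 + z + 2/3z²
  R(z) = 1 + z + 2/3z².

Find x<0 with |R(x)|<1.
x=-0.67: |R|=0.6293
R=1: x+2/3x²=0 ⇒ x=−3/2=-1.5000; min R=1−1/(4·2/3)=0.6250>−1
Confirm numerically:
  x=-0.959: |R|=0.65412 <1
  x=-0.751: |R|=0.62500 <1
  x=-0.651: |R|=0.63153 <1
  x=-2.008: |R|=1.68004 >1
  x=-1.967: |R|=1.61239 >1
  x=-1.588: |R|=1.09316 >1
So |R|<1 on (-1.5000, 0).

z∈(-1.5000,0).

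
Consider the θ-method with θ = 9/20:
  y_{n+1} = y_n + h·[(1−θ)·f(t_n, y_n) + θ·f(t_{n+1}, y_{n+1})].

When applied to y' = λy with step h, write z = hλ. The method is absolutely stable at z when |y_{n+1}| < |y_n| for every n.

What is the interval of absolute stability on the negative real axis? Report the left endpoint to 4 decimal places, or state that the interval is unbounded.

z∈(-20.0000,0).

On y'=λy, z=hλ:
  y_{n+1} = y_n + z·[11/20·y_n + 9/20·y_{n+1}] ⇒ (1 − 9/20z)y_{n+1} = (1 + 11/20z)y_n
  ⇒ R(z) = (1 + 11/20z)/(1 − 9/20z).

Find x<0 with |R(x)|<1.
x=-1.17: |R|=0.2335
R=−1: 1+11/20x = −1+9/20x ⇒ -1/10x=2 ⇒ x=2/(-1/10)=-20.0000
Confirm numerically:
  x=-18.655: |R|=0.98568 <1
  x=-17.210: |R|=0.96809 <1
  x=-16.288: |R|=0.95544 <1
  x=-9.795: |R|=0.81129 <1
  x=-20.331: |R|=1.00326 >1
  x=-20.143: |R|=1.00142 >1
Stable set (-20.0000, 0).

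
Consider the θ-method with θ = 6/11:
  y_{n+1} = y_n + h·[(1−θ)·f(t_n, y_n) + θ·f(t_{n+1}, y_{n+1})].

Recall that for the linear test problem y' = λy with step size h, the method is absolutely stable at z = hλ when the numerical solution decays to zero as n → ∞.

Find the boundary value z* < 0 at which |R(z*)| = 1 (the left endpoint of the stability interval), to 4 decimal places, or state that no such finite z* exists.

(−∞, 0) — no finite endpoint.

With y'=λy (z=hλ):
  y_{n+1} = y_n + z·[5/11·y_n + 6/11·y_{n+1}] ⇒ (1 − 6/11z)y_{n+1} = (1 + 5/11z)y_n
  Hence R(z) = (1 + 5/11z)/(1 − 6/11z).

Boundary: |R(x)|=1, x<0.
x=-1.57: |R|=0.1543
x=-2: |R|=0.0435
x=-10: |R|=0.5493
x=-100: |R|=0.8003
θ=6/11≥1/2 ⇒ |1+5/11x|<|1−6/11x| ∀x<0 ⇒ interval (−∞,0).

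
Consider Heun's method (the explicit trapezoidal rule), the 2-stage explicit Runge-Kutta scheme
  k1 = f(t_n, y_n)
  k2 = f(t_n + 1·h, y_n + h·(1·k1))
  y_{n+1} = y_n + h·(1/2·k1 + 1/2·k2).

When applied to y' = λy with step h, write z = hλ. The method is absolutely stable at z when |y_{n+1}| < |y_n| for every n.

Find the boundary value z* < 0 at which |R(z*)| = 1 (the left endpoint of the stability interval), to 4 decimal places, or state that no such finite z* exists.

Set f=λy, z=hλ:
  order 2, 2-stage ⇒ R(z)=1+z+z^2/2
  (e.g. R(-1.47)=0.61045, |R|=0.61045)

Find x<0 with |R(x)|<1.
x=-1.47: |R|=0.6104
|R(-2.03)|=1.0304 |R(-1.84)|=0.8528 |R(-1.2)|=0.5200
Bisect:
  x_lo=-2.4259 |R|=1.5166  x_hi=-0.3600 |R|=0.7048
  mid=-1.39293 |R|=0.57720 →hi
  mid=-1.90941 |R|=0.91351 →hi
  mid=-2.16765 |R|=1.18171 →lo
  mid=-2.03853 |R|=1.03927 →lo
  mid=-1.97397 |R|=0.97431 →hi
  mid=-2.00625 |R|=1.00627 →lo
  mid=-1.99011 |R|=0.99016 →hi
  mid=-1.99818 |R|=0.99818 →hi
  mid=-2.00222 |R|=1.00222 →lo
  ...
  [-2.00007,-1.99995] ⇒ x*=-2.0000
Stable set (-2.0000, 0).

left endpoint -2.0000.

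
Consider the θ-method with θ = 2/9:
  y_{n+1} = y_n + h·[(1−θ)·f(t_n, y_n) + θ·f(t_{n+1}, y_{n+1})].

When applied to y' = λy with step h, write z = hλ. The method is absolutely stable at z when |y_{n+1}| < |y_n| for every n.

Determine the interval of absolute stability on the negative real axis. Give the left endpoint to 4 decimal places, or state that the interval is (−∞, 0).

z∈(-3.6000,0).

Set f=λy, z=hλ:
  y_{n+1} = y_n + z·[7/9·y_n + 2/9·y_{n+1}] ⇒ (1 − 2/9z)y_{n+1} = (1 + 7/9z)y_n
  R(z) = (1 + 7/9z)/(1 − 2/9z).

Find x<0 with |R(x)|<1.
x=-1.37: |R|=0.0503
R=−1: 1+7/9x = −1+2/9x ⇒ -5/9x=2 ⇒ x=2/(-5/9)=-3.6000
Confirm numerically:
  x=-2.899: |R|=0.76314 <1
  x=-2.722: |R|=0.69607 <1
  x=-2.618: |R|=0.65510 <1
  x=-1.905: |R|=0.33841 <1
  x=-4.134: |R|=1.15462 >1
  x=-3.832: |R|=1.06961 >1
Stable set (-3.6000, 0).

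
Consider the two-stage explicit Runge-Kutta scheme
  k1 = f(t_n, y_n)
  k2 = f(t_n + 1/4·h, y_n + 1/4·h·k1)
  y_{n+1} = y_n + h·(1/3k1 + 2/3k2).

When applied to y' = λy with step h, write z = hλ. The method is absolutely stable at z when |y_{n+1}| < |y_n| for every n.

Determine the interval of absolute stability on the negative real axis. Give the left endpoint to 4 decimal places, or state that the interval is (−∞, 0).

(-6.0000, 0).

Test eqn y'=λy, z=hλ:
  k1=λy_n ⇒ h·k1=z·y_n;  k2=λ(1+1/4z)y_n ⇒ h·k2=z(1+1/4z)y_n
  y_{n+1}/y_n = 1 + 1/3z + 2/3z(1+1/4z) = 1 + z + 1/6z²
  R(z) = 1 + z + 1/6z².

Solve |R(x)|<1 on ℝ⁻.
x=-0.57: |R|=0.4842
R=1: x+1/6x²=0 ⇒ x=−6=-6.0000; min R=1−1/(4·1/6)=-0.5000>−1
Confirm numerically:
  x=-5.591: |R|=0.61888 <1
  x=-4.321: |R|=0.20916 <1
  x=-3.827: |R|=0.38601 <1
  x=-2.765: |R|=0.49080 <1
  x=-6.344: |R|=1.36372 >1
  x=-6.220: |R|=1.22807 >1
  x=-6.108: |R|=1.10994 >1
So |R|<1 on (-6.0000, 0).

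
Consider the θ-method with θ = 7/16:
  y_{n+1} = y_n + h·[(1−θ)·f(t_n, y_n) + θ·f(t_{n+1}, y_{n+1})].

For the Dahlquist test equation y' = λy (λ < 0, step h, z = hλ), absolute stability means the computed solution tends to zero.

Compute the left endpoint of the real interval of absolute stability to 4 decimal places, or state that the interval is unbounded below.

Set f=λy, z=hλ:
  y_{n+1} = y_n + z·[9/16·y_n + 7/16·y_{n+1}] ⇒ (1 − 7/16z)y_{n+1} = (1 + 9/16z)y_n
  ⇒ R(z) = (1 + 9/16z)/(1 − 7/16z).

Boundary: |R(x)|=1, x<0.
x=-1.32: |R|=0.1632
R=−1: 1+9/16x = −1+7/16x ⇒ -1/8x=2 ⇒ x=2/(-1/8)=-16.0000
Confirm numerically:
  x=-9.380: |R|=0.83786 <1
  x=-8.088: |R|=0.78209 <1
  x=-7.088: |R|=0.72836 <1
  x=-16.230: |R|=1.00355 >1
  x=-16.027: |R|=1.00042 >1
Stable set (-16.0000, 0).

z* = -16.0000.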